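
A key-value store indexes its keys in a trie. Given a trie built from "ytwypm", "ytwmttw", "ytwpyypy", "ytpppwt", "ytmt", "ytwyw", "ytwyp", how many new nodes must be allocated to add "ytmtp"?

1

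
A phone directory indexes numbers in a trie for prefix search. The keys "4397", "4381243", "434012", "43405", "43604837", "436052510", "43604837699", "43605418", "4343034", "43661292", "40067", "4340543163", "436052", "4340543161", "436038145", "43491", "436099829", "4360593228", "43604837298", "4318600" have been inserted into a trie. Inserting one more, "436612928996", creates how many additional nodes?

The longest prefix of "436612928996" already in the trie is "43661292" (length 8).
Each of the 4 remaining characters creates one node.

4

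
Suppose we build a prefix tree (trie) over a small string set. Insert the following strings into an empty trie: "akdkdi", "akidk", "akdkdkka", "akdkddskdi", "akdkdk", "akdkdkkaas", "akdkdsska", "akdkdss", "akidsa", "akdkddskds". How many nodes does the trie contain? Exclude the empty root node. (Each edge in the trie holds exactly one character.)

Insert word by word; a character creates a node only if that edge doesn't already exist:
  "akdkdi" → 6 new (a, k, d, k, d, i)
  "akidk" → prefix "ak" already present; 3 new (i, d, k)
  "akdkdkka" → prefix "akdkd" already present; 3 new (k, k, a)
  "akdkddskdi" → prefix "akdkd" already present; 5 new (d, s, k, d, i)
  "akdkdk" → prefix "akdkdk" already present; 0 new (none)
  "akdkdkkaas" → prefix "akdkdkka" already present; 2 new (a, s)
  "akdkdsska" → prefix "akdkd" already present; 4 new (s, s, k, a)
  "akdkdss" → prefix "akdkdss" already present; 0 new (none)
  "akidsa" → prefix "akid" already present; 2 new (s, a)
  "akdkddskds" → prefix "akdkddskd" already present; 1 new (s)
Total nodes = 6 + 3 + 3 + 5 + 0 + 2 + 4 + 0 + 2 + 1 = 26

26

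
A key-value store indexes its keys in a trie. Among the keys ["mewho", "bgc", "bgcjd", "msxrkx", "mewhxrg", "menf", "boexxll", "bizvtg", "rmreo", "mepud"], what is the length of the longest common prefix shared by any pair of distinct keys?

Equivalently: take the maximum, over all pairs, of their longest common prefix length.
"mewho" and "mewhxrg" agree on "mewh" (4 characters) before diverging; nothing deeper is shared.
Longest shared-prefix length: 4

4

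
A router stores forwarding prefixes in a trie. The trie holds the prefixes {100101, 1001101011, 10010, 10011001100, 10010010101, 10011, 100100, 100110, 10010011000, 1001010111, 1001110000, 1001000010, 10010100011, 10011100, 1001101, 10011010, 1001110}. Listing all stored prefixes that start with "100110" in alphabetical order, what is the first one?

100110

DFS of the "100110" subtree visits, in order: "100110", "10011001100", "1001101", "10011010", "1001101011"
Position 1: 100110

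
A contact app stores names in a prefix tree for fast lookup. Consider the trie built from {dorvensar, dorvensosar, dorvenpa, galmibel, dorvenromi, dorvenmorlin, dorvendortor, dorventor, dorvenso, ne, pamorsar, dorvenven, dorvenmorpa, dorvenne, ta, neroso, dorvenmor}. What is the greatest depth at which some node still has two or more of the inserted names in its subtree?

9

Equivalently: take the maximum, over all pairs, of their longest common prefix length.
e.g. "dorvenmor" and "dorvenmorlin" share the prefix "dorvenmor" of length 9; no pair shares a longer one.
Longest shared-prefix length: 9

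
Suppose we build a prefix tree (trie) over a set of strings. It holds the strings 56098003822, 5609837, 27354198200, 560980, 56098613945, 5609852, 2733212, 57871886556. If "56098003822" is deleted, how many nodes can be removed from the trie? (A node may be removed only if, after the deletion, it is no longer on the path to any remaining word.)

5

Walk "56098003822" from the leaf back toward the root, removing each node that no remaining word uses.
The suffix "03822" (5 nodes) is used only by "56098003822"; "560980" is itself a stored word, so pruning stops there.
Nodes removed: 5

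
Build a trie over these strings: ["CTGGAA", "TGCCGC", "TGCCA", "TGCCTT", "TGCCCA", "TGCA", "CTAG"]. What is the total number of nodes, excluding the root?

Trie structure (* marks end of a word):
(root)
├─ C
│  └─ T
│     ├─ A
│     │  └─ G *
│     └─ G
│        └─ G
│           └─ A
│              └─ A *
└─ T
   └─ G
      └─ C
         ├─ A *
         └─ C
            ├─ A *
            ├─ C
            │  └─ A *
            ├─ G
            │  └─ C *
            └─ T
               └─ T *
Counting every labelled node above: 20.

20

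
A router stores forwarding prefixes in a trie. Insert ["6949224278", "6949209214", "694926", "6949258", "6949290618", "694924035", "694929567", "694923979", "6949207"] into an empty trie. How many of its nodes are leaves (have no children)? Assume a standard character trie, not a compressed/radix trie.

A leaf is a node with no children — equivalently, the end of a word that is not a proper prefix of any other stored word.
Those words: "6949207", "6949209214", "6949224278", "694923979", "694924035", "6949258", "694926", "6949290618", "694929567"
Leaf count: 9

9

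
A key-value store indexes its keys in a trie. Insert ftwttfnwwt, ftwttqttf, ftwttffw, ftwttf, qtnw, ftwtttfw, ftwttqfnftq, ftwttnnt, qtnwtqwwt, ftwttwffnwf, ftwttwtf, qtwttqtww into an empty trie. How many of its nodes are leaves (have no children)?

10

A leaf is a node with no children — equivalently, the end of a word that is not a proper prefix of any other stored word.
Those words: "ftwttffw", "ftwttfnwwt", "ftwttnnt", "ftwttqfnftq", "ftwttqttf", "ftwtttfw", "ftwttwffnwf", "ftwttwtf", "qtnwtqwwt", "qtwttqtww"
Leaf count: 10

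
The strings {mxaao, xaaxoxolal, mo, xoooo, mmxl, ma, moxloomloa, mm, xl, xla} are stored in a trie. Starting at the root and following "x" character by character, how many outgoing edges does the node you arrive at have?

3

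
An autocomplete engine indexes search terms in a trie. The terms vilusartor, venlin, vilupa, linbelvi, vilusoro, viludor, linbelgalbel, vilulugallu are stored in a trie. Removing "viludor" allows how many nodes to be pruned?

A node on "viludor"'s path can go only if nothing else ends at it or branches off below it.
The suffix "dor" (3 nodes) is used only by "viludor"; the node for "vilu" still has the child "s", so pruning stops there.
Nodes removed: 3

3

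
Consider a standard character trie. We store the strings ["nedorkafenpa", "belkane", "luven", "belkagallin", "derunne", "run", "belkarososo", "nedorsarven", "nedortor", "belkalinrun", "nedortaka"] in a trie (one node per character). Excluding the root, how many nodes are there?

64

Count nodes per top-level branch (shared prefixes stored once):
  'b'-branch (belkagallin, belkalinrun, belkane, belkarososo): 25 nodes
  'd'-branch (derunne): 7 nodes
  'l'-branch (luven): 5 nodes
  'n'-branch (nedorkafenpa, nedorsarven, nedortaka, nedortor): 24 nodes
  'r'-branch (run): 3 nodes
Sum: 64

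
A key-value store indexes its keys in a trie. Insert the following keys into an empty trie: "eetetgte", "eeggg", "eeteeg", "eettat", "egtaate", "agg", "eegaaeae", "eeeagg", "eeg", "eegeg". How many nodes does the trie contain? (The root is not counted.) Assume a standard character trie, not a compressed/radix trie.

36

Count nodes per top-level branch (shared prefixes stored once):
  'a'-branch (agg): 3 nodes
  'e'-branch (eeeagg, eeg, eegaaeae, eegeg, eeggg, eeteeg, eetetgte, eettat, egtaate): 33 nodes
Sum: 36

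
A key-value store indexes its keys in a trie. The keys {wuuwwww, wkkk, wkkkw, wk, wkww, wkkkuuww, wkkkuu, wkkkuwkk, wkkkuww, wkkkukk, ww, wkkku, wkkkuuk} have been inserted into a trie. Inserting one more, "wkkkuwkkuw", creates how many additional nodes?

2

The longest prefix of "wkkkuwkkuw" already in the trie is "wkkkuwkk" (length 8).
So 10 − 8 = 2 new nodes.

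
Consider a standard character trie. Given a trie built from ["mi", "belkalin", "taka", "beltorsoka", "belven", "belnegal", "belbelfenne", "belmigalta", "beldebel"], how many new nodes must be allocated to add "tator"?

"ta" is already a path in the trie; the remaining "tor" must be added.
Each of the 3 remaining characters creates one node.

3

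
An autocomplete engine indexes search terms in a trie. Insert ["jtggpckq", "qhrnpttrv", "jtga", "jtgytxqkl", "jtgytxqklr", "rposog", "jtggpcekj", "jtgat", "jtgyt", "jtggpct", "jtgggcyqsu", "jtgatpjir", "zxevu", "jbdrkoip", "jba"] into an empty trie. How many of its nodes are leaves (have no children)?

A leaf is a node with no children — equivalently, the end of a word that is not a proper prefix of any other stored word.
Those words: "jba", "jbdrkoip", "jtgatpjir", "jtgggcyqsu", "jtggpcekj", "jtggpckq", "jtggpct", "jtgytxqklr", "qhrnpttrv", "rposog", "zxevu"
Leaf count: 11

11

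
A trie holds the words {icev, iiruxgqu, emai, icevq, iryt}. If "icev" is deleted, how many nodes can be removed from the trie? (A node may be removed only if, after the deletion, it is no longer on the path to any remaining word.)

A node on "icev"'s path can go only if nothing else ends at it or branches off below it.
Every node on "icev" is still needed (e.g. by "icevq"), so nothing is freed.
Nodes removed: 0

0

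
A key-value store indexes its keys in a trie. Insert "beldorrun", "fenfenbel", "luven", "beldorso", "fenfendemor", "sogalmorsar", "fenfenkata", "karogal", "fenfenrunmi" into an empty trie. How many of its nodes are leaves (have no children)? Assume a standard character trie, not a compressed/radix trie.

9

A leaf is a node with no children — equivalently, the end of a word that is not a proper prefix of any other stored word.
Those words: "beldorrun", "beldorso", "fenfenbel", "fenfendemor", "fenfenkata", "fenfenrunmi", "karogal", "luven", "sogalmorsar"
Leaf count: 9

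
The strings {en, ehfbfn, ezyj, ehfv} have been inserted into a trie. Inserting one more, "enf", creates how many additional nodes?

Walking "enf" from the root, the first 2 characters ("en") follow existing edges; "f" is the first miss.
So 3 − 2 = 1 new nodes.

1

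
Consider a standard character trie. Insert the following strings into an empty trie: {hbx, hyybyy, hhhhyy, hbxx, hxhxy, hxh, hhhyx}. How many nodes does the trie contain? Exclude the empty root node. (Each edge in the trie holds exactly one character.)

20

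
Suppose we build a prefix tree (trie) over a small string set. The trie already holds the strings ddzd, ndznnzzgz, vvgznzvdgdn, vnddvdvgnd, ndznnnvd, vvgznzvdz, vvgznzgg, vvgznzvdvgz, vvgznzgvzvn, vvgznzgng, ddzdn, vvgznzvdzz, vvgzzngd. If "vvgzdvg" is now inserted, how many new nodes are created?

3

Walking "vvgzdvg" from the root, the first 4 characters ("vvgz") follow existing edges; "d" is the first miss.
Each of the 3 remaining characters creates one node.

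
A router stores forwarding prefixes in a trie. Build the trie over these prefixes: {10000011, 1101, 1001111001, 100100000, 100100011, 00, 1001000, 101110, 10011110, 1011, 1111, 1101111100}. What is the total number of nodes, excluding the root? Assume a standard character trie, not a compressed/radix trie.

39

Trace insertions, counting only characters that open a new branch:
  "10000011" → 8 new (1, 0, 0, 0, 0, 0, 1, 1)
  "1101" → prefix "1" already present; 3 new (1, 0, 1)
  "1001111001" → prefix "100" already present; 7 new (1, 1, 1, 1, 0, 0, 1)
  "100100000" → prefix "1001" already present; 5 new (0, 0, 0, 0, 0)
  "100100011" → prefix "1001000" already present; 2 new (1, 1)
  "00" → 2 new (0, 0)
  "1001000" → prefix "1001000" already present; 0 new (none)
  "101110" → prefix "10" already present; 4 new (1, 1, 1, 0)
  "10011110" → prefix "10011110" already present; 0 new (none)
  "1011" → prefix "1011" already present; 0 new (none)
  "1111" → prefix "11" already present; 2 new (1, 1)
  "1101111100" → prefix "1101" already present; 6 new (1, 1, 1, 1, 0, 0)
Total nodes = 8 + 3 + 7 + 5 + 2 + 2 + 0 + 4 + 0 + 0 + 2 + 6 = 39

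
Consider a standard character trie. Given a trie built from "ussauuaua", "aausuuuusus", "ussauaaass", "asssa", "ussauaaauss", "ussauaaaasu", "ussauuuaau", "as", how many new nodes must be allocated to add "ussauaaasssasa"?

4

"ussauaaass" is already a path in the trie; the remaining "sasa" must be added.
So 14 − 10 = 4 new nodes.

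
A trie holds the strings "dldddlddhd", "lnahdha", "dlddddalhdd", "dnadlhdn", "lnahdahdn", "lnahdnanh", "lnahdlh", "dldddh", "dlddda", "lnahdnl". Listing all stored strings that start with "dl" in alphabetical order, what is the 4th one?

dldddlddhd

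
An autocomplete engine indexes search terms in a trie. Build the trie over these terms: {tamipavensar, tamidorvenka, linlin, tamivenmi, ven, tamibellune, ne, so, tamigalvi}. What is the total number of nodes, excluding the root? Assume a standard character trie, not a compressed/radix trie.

For each word, the new-node count is its length minus the longest prefix already in the trie:
  "tamipavensar" → 12 new (t, a, m, i, p, a, v, e, n, s, a, r)
  "tamidorvenka" → prefix "tami" already present; 8 new (d, o, r, v, e, n, k, a)
  "linlin" → 6 new (l, i, n, l, i, n)
  "tamivenmi" → prefix "tami" already present; 5 new (v, e, n, m, i)
  "ven" → 3 new (v, e, n)
  "tamibellune" → prefix "tami" already present; 7 new (b, e, l, l, u, n, e)
  "ne" → 2 new (n, e)
  "so" → 2 new (s, o)
  "tamigalvi" → prefix "tami" already present; 5 new (g, a, l, v, i)
Total nodes = 12 + 8 + 6 + 5 + 3 + 7 + 2 + 2 + 5 = 50

50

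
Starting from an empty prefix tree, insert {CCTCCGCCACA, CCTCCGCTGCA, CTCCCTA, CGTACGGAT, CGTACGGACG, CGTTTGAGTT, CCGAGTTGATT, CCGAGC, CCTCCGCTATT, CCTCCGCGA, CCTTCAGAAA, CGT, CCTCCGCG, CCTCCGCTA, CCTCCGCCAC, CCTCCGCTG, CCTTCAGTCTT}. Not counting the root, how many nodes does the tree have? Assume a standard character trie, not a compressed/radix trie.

64

Trace insertions, counting only characters that open a new branch:
  "CCTCCGCCACA" → 11 new (C, C, T, C, C, G, C, C, A, C, A)
  "CCTCCGCTGCA" → prefix "CCTCCGC" already present; 4 new (T, G, C, A)
  "CTCCCTA" → prefix "C" already present; 6 new (T, C, C, C, T, A)
  "CGTACGGAT" → prefix "C" already present; 8 new (G, T, A, C, G, G, A, T)
  "CGTACGGACG" → prefix "CGTACGGA" already present; 2 new (C, G)
  "CGTTTGAGTT" → prefix "CGT" already present; 7 new (T, T, G, A, G, T, T)
  "CCGAGTTGATT" → prefix "CC" already present; 9 new (G, A, G, T, T, G, A, T, T)
  "CCGAGC" → prefix "CCGAG" already present; 1 new (C)
  "CCTCCGCTATT" → prefix "CCTCCGCT" already present; 3 new (A, T, T)
  "CCTCCGCGA" → prefix "CCTCCGC" already present; 2 new (G, A)
  "CCTTCAGAAA" → prefix "CCT" already present; 7 new (T, C, A, G, A, A, A)
  "CGT" → prefix "CGT" already present; 0 new (none)
  "CCTCCGCG" → prefix "CCTCCGCG" already present; 0 new (none)
  "CCTCCGCTA" → prefix "CCTCCGCTA" already present; 0 new (none)
  "CCTCCGCCAC" → prefix "CCTCCGCCAC" already present; 0 new (none)
  "CCTCCGCTG" → prefix "CCTCCGCTG" already present; 0 new (none)
  "CCTTCAGTCTT" → prefix "CCTTCAG" already present; 4 new (T, C, T, T)
Total nodes = 11 + 4 + 6 + 8 + 2 + 7 + 9 + 1 + 3 + 2 + 7 + 0 + 0 + 0 + 0 + 0 + 4 = 64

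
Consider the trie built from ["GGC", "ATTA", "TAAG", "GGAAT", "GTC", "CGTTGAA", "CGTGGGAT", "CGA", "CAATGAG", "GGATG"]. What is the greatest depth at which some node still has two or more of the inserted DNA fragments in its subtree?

The deepest shared node is where two words last agree before diverging.
"CGTGGGAT" and "CGTTGAA" agree on "CGT" (3 characters) before diverging; nothing deeper is shared.
Longest shared-prefix length: 3

3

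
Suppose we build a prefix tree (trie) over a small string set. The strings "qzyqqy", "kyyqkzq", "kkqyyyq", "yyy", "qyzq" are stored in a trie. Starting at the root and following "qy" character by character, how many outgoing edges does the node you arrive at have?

1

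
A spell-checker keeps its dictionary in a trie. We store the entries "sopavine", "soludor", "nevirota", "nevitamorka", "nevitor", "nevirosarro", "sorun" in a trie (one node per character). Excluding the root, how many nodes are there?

38

Trie structure (* marks end of a word):
(root)
├─ n
│  └─ e
│     └─ v
│        └─ i
│           ├─ r
│           │  └─ o
│           │     ├─ s
│           │     │  └─ a
│           │     │     └─ r
│           │     │        └─ r
│           │     │           └─ o *
│           │     └─ t
│           │        └─ a *
│           └─ t
│              ├─ a
│              │  └─ m
│              │     └─ o
│              │        └─ r
│              │           └─ k
│              │              └─ a *
│              └─ o
│                 └─ r *
└─ s
   └─ o
      ├─ l
      │  └─ u
      │     └─ d
      │        └─ o
      │           └─ r *
      ├─ p
      │  └─ a
      │     └─ v
      │        └─ i
      │           └─ n
      │              └─ e *
      └─ r
         └─ u
            └─ n *
Counting every labelled node above: 38.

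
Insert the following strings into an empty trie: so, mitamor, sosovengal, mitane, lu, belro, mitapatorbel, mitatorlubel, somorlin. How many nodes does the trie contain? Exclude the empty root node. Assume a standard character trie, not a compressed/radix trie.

Trace insertions, counting only characters that open a new branch:
  "so" → 2 new (s, o)
  "mitamor" → 7 new (m, i, t, a, m, o, r)
  "sosovengal" → prefix "so" already present; 8 new (s, o, v, e, n, g, a, l)
  "mitane" → prefix "mita" already present; 2 new (n, e)
  "lu" → 2 new (l, u)
  "belro" → 5 new (b, e, l, r, o)
  "mitapatorbel" → prefix "mita" already present; 8 new (p, a, t, o, r, b, e, l)
  "mitatorlubel" → prefix "mita" already present; 8 new (t, o, r, l, u, b, e, l)
  "somorlin" → prefix "so" already present; 6 new (m, o, r, l, i, n)
Total nodes = 2 + 7 + 8 + 2 + 2 + 5 + 8 + 8 + 6 = 48

48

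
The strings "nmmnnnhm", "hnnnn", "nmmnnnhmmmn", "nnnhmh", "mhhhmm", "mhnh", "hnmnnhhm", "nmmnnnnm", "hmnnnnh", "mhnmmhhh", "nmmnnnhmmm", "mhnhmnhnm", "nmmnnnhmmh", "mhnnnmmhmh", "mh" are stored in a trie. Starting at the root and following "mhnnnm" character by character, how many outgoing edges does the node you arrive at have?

The children of the "mhnnnm" node are the distinct next characters among strings starting with "mhnnnm".
Distinct next characters after "mhnnnm": m.
That node has 1 child edge.

1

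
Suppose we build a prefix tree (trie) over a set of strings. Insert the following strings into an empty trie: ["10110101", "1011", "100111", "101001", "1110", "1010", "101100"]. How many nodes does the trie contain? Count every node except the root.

19

Trace insertions, counting only characters that open a new branch:
  "10110101" → 8 new (1, 0, 1, 1, 0, 1, 0, 1)
  "1011" → prefix "1011" already present; 0 new (none)
  "100111" → prefix "10" already present; 4 new (0, 1, 1, 1)
  "101001" → prefix "101" already present; 3 new (0, 0, 1)
  "1110" → prefix "1" already present; 3 new (1, 1, 0)
  "1010" → prefix "1010" already present; 0 new (none)
  "101100" → prefix "10110" already present; 1 new (0)
Total nodes = 8 + 0 + 4 + 3 + 3 + 0 + 1 = 19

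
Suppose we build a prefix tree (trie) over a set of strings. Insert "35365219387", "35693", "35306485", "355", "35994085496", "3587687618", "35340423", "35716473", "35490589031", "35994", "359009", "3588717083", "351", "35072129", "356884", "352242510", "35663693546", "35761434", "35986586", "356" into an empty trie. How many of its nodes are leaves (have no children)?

A leaf is a node with no children — equivalently, the end of a word that is not a proper prefix of any other stored word.
Those words: "35072129", "351", "352242510", "35306485", "35340423", "35365219387", "35490589031", "355", "35663693546", "356884", "35693", "35716473", "35761434", "3587687618", "3588717083", "359009", "35986586", "35994085496"
Leaf count: 18

18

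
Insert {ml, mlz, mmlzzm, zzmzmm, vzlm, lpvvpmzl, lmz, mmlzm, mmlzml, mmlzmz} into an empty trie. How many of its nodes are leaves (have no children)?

8

A leaf is a node with no children — equivalently, the end of a word that is not a proper prefix of any other stored word.
Those words: "lmz", "lpvvpmzl", "mlz", "mmlzml", "mmlzmz", "mmlzzm", "vzlm", "zzmzmm"
Leaf count: 8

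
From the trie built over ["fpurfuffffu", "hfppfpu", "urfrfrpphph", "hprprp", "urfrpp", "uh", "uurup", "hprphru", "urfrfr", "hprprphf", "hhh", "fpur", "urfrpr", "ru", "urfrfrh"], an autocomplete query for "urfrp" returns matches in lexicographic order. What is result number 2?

urfrpr

Words with prefix "urfrp", in lexicographic order: "urfrpp", "urfrpr"
The 2nd is urfrpr.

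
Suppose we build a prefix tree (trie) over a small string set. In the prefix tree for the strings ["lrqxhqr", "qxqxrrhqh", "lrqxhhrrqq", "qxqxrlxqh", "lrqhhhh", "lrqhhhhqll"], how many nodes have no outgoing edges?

A leaf is a node with no children — equivalently, the end of a word that is not a proper prefix of any other stored word.
Those words: "lrqhhhhqll", "lrqxhhrrqq", "lrqxhqr", "qxqxrlxqh", "qxqxrrhqh"
Leaf count: 5

5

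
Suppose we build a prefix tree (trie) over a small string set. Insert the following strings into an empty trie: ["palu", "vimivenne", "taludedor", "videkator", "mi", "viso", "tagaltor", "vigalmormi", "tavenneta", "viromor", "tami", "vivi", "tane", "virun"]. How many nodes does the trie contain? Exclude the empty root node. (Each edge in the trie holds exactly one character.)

Trace insertions, counting only characters that open a new branch:
  "palu" → 4 new (p, a, l, u)
  "vimivenne" → 9 new (v, i, m, i, v, e, n, n, e)
  "taludedor" → 9 new (t, a, l, u, d, e, d, o, r)
  "videkator" → prefix "vi" already present; 7 new (d, e, k, a, t, o, r)
  "mi" → 2 new (m, i)
  "viso" → prefix "vi" already present; 2 new (s, o)
  "tagaltor" → prefix "ta" already present; 6 new (g, a, l, t, o, r)
  "vigalmormi" → prefix "vi" already present; 8 new (g, a, l, m, o, r, m, i)
  "tavenneta" → prefix "ta" already present; 7 new (v, e, n, n, e, t, a)
  "viromor" → prefix "vi" already present; 5 new (r, o, m, o, r)
  "tami" → prefix "ta" already present; 2 new (m, i)
  "vivi" → prefix "vi" already present; 2 new (v, i)
  "tane" → prefix "ta" already present; 2 new (n, e)
  "virun" → prefix "vir" already present; 2 new (u, n)
Total nodes = 4 + 9 + 9 + 7 + 2 + 2 + 6 + 8 + 7 + 5 + 2 + 2 + 2 + 2 = 67

67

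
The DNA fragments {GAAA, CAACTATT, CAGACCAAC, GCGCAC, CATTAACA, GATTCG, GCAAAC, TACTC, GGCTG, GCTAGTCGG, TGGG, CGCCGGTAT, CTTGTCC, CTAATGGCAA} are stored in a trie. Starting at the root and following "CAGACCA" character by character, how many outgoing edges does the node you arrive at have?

1

The children of the "CAGACCA" node are the distinct next characters among strings starting with "CAGACCA".
Characters that immediately follow "CAGACCA" among the stored strings: {A}.
That node has 1 child edge.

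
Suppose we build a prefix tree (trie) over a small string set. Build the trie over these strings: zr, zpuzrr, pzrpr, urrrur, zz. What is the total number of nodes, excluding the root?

Count nodes per top-level branch (shared prefixes stored once):
  'p'-branch (pzrpr): 5 nodes
  'u'-branch (urrrur): 6 nodes
  'z'-branch (zpuzrr, zr, zz): 8 nodes
Sum: 19

19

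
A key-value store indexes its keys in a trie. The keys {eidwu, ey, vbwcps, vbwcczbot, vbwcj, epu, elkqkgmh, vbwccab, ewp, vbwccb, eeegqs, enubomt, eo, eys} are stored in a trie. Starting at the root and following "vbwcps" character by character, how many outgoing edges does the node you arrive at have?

0

Follow the path "vbwcps" to its node, then look at its outgoing edges.
No stored string extends past "vbwcps".
That node has 0 child edges.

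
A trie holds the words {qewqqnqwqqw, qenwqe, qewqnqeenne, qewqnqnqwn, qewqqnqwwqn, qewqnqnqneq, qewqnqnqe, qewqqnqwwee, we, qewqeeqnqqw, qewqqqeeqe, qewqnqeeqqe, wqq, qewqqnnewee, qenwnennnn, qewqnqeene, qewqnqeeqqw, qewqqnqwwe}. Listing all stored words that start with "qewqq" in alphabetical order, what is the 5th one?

DFS of the "qewqq" subtree visits, in order: "qewqqnnewee", "qewqqnqwqqw", "qewqqnqwwe", "qewqqnqwwee", "qewqqnqwwqn", "qewqqqeeqe"
Position 5: qewqqnqwwqn

qewqqnqwwqn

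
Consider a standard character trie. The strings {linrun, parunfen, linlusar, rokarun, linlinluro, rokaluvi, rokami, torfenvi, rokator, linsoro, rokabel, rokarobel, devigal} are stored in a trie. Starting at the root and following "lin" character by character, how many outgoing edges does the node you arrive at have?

3

Follow the path "lin" to its node, then look at its outgoing edges.
Distinct next characters after "lin": l, r, s.
That node has 3 child edges.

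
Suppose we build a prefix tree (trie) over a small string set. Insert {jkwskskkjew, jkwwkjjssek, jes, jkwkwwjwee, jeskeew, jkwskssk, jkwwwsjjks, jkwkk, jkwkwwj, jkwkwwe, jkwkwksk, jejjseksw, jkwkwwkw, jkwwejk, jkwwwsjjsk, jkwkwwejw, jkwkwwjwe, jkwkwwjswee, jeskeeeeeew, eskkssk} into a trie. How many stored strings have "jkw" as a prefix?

Filter for entries beginning with "jkw":
Words under "jkw": jkwkk, jkwkwksk, jkwkwwe, jkwkwwejw, jkwkwwj, jkwkwwjswee, jkwkwwjwe, jkwkwwjwee, jkwkwwkw, jkwskskkjew, jkwskssk, jkwwejk, jkwwkjjssek, jkwwwsjjks, jkwwwsjjsk
Count: 15

15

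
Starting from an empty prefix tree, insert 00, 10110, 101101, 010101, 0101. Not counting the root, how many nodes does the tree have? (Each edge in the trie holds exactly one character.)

13

Trace insertions, counting only characters that open a new branch:
  "00" → 2 new (0, 0)
  "10110" → 5 new (1, 0, 1, 1, 0)
  "101101" → prefix "10110" already present; 1 new (1)
  "010101" → prefix "0" already present; 5 new (1, 0, 1, 0, 1)
  "0101" → prefix "0101" already present; 0 new (none)
Total nodes = 2 + 5 + 1 + 5 + 0 = 13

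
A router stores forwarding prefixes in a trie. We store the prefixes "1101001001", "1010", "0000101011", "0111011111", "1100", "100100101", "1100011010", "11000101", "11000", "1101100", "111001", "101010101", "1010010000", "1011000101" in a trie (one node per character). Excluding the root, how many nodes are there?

73

Trace insertions, counting only characters that open a new branch:
  "1101001001" → 10 new (1, 1, 0, 1, 0, 0, 1, 0, 0, 1)
  "1010" → prefix "1" already present; 3 new (0, 1, 0)
  "0000101011" → 10 new (0, 0, 0, 0, 1, 0, 1, 0, 1, 1)
  "0111011111" → prefix "0" already present; 9 new (1, 1, 1, 0, 1, 1, 1, 1, 1)
  "1100" → prefix "110" already present; 1 new (0)
  "100100101" → prefix "10" already present; 7 new (0, 1, 0, 0, 1, 0, 1)
  "1100011010" → prefix "1100" already present; 6 new (0, 1, 1, 0, 1, 0)
  "11000101" → prefix "110001" already present; 2 new (0, 1)
  "11000" → prefix "11000" already present; 0 new (none)
  "1101100" → prefix "1101" already present; 3 new (1, 0, 0)
  "111001" → prefix "11" already present; 4 new (1, 0, 0, 1)
  "101010101" → prefix "1010" already present; 5 new (1, 0, 1, 0, 1)
  "1010010000" → prefix "1010" already present; 6 new (0, 1, 0, 0, 0, 0)
  "1011000101" → prefix "101" already present; 7 new (1, 0, 0, 0, 1, 0, 1)
Total nodes = 10 + 3 + 10 + 9 + 1 + 7 + 6 + 2 + 0 + 3 + 4 + 5 + 6 + 7 = 73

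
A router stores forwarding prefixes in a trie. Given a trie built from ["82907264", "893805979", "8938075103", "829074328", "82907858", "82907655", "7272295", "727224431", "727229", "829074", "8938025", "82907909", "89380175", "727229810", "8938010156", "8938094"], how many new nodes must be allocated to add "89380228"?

2

The longest prefix of "89380228" already in the trie is "893802" (length 6).
New nodes needed: |"89380228"| − 6 = 8 − 6 = 2.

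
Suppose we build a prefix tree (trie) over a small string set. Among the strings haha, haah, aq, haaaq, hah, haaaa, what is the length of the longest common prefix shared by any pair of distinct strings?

4

Look for the deepest trie node that still has at least two words in its subtree.
"haaaa" and "haaaq" agree on "haaa" (4 characters) before diverging; nothing deeper is shared.
Longest shared-prefix length: 4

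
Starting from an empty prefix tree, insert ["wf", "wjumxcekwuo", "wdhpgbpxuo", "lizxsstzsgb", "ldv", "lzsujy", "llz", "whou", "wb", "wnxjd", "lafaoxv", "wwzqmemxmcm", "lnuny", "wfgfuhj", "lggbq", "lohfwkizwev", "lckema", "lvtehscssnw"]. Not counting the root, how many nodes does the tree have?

Count nodes per top-level branch (shared prefixes stored once):
  'l'-branch (lafaoxv, lckema, ldv, lggbq, lizxsstzsgb, llz, lnuny, lohfwkizwev, lvtehscssnw, lzsujy): 59 nodes
  'w'-branch (wb, wdhpgbpxuo, wf, wfgfuhj, whou, wjumxcekwuo, wnxjd, wwzqmemxmcm): 44 nodes
Sum: 103

103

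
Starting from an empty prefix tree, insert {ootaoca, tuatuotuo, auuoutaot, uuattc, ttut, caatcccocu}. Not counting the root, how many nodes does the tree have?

44

Insert word by word; a character creates a node only if that edge doesn't already exist:
  "ootaoca" → 7 new (o, o, t, a, o, c, a)
  "tuatuotuo" → 9 new (t, u, a, t, u, o, t, u, o)
  "auuoutaot" → 9 new (a, u, u, o, u, t, a, o, t)
  "uuattc" → 6 new (u, u, a, t, t, c)
  "ttut" → prefix "t" already present; 3 new (t, u, t)
  "caatcccocu" → 10 new (c, a, a, t, c, c, c, o, c, u)
Total nodes = 7 + 9 + 9 + 6 + 3 + 10 = 44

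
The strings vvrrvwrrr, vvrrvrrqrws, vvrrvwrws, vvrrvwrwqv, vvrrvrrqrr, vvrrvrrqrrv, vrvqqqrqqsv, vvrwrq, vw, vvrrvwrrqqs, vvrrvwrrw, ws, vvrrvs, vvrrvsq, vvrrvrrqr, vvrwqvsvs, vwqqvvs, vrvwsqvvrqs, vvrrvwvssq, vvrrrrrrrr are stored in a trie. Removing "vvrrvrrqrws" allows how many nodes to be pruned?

2

A node on "vvrrvrrqrws"'s path can go only if nothing else ends at it or branches off below it.
The suffix "ws" (2 nodes) is used only by "vvrrvrrqrws"; the node for "vvrrvrrqr" still has the child "r", so pruning stops there.
Nodes removed: 2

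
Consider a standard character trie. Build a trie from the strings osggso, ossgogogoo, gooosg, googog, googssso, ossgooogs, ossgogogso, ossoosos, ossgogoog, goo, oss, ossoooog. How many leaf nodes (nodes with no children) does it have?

A leaf is a node with no children — equivalently, the end of a word that is not a proper prefix of any other stored word.
Those words: "googog", "googssso", "gooosg", "osggso", "ossgogogoo", "ossgogogso", "ossgogoog", "ossgooogs", "ossoooog", "ossoosos"
Leaf count: 10

10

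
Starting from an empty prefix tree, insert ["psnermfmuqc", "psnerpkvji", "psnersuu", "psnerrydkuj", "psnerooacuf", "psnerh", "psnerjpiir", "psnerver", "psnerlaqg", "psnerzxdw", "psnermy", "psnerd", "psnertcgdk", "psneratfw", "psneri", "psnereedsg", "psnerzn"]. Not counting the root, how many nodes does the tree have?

66

For each word, the new-node count is its length minus the longest prefix already in the trie:
  "psnermfmuqc" → 11 new (p, s, n, e, r, m, f, m, u, q, c)
  "psnerpkvji" → prefix "psner" already present; 5 new (p, k, v, j, i)
  "psnersuu" → prefix "psner" already present; 3 new (s, u, u)
  "psnerrydkuj" → prefix "psner" already present; 6 new (r, y, d, k, u, j)
  "psnerooacuf" → prefix "psner" already present; 6 new (o, o, a, c, u, f)
  "psnerh" → prefix "psner" already present; 1 new (h)
  "psnerjpiir" → prefix "psner" already present; 5 new (j, p, i, i, r)
  "psnerver" → prefix "psner" already present; 3 new (v, e, r)
  "psnerlaqg" → prefix "psner" already present; 4 new (l, a, q, g)
  "psnerzxdw" → prefix "psner" already present; 4 new (z, x, d, w)
  "psnermy" → prefix "psnerm" already present; 1 new (y)
  "psnerd" → prefix "psner" already present; 1 new (d)
  "psnertcgdk" → prefix "psner" already present; 5 new (t, c, g, d, k)
  "psneratfw" → prefix "psner" already present; 4 new (a, t, f, w)
  "psneri" → prefix "psner" already present; 1 new (i)
  "psnereedsg" → prefix "psner" already present; 5 new (e, e, d, s, g)
  "psnerzn" → prefix "psnerz" already present; 1 new (n)
Total nodes = 11 + 5 + 3 + 6 + 6 + 1 + 5 + 3 + 4 + 4 + 1 + 1 + 5 + 4 + 1 + 5 + 1 = 66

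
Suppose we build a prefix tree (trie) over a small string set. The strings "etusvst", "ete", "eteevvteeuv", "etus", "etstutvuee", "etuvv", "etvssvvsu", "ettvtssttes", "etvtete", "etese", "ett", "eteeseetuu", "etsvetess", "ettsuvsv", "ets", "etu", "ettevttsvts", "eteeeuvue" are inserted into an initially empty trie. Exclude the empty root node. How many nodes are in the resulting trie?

78

Count nodes per top-level branch (shared prefixes stored once):
  'e'-branch (ete, eteeeuvue, eteeseetuu, eteevvteeuv, etese, ets, etstutvuee, etsvetess, ett, ettevttsvts, ettsuvsv, ettvtssttes, etu, etus, etusvst, etuvv, etvssvvsu, etvtete): 78 nodes
Sum: 78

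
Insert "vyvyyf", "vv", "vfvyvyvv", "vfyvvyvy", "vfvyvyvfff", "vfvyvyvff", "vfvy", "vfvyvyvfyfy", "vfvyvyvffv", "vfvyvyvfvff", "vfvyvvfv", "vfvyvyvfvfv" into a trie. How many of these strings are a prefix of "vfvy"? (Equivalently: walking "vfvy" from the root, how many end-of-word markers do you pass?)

Check each prefix of "vfvy" against the stored set — each match is an end-marker on the path.
Prefixes of the query that are stored words: "vfvy"
Count: 1

1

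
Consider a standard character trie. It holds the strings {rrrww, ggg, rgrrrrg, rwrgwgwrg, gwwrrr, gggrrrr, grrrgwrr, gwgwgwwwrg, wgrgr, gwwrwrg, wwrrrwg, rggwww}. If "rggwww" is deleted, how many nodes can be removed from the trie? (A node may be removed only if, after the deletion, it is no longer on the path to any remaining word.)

Walk "rggwww" from the leaf back toward the root, removing each node that no remaining word uses.
The suffix "gwww" (4 nodes) is used only by "rggwww"; the node for "rg" still has the child "r", so pruning stops there.
Nodes removed: 4

4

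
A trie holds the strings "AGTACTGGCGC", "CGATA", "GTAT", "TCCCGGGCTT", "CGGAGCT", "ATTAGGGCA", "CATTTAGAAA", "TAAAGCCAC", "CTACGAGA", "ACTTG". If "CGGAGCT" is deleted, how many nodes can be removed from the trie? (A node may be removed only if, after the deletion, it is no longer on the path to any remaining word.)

After clearing the end-marker at "CGGAGCT", prune upward until reaching a node still needed by another word.
The suffix "GAGCT" (5 nodes) is used only by "CGGAGCT"; the node for "CG" still has the child "A", so pruning stops there.
Nodes removed: 5

5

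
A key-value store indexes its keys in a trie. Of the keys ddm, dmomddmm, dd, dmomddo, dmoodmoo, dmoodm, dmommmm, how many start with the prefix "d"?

7

Walk to "d"; the words in its subtree are exactly those with that prefix.
Matches: "dd", "ddm", "dmomddmm", "dmomddo", "dmommmm", "dmoodm", "dmoodmoo"
Count: 7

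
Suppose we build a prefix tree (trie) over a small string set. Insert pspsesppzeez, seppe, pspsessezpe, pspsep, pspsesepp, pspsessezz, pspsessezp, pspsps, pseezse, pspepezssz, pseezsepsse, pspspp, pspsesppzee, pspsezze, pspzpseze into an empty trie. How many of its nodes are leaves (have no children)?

A leaf is a node with no children — equivalently, the end of a word that is not a proper prefix of any other stored word.
Those words: "pseezsepsse", "pspepezssz", "pspsep", "pspsesepp", "pspsesppzeez", "pspsessezpe", "pspsessezz", "pspsezze", "pspspp", "pspsps", "pspzpseze", "seppe"
Leaf count: 12

12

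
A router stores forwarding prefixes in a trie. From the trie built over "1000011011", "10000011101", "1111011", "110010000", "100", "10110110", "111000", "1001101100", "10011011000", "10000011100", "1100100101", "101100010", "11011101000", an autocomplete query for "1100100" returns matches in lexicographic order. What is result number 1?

110010000

Filter for "1100100…" and sort: "110010000", "1100100101"
The 1st is 110010000.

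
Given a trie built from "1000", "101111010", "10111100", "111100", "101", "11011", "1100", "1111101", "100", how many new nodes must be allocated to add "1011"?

0

Every character of "1011" already lies on an existing path (it is a prefix of some stored word).
No new nodes are needed: 0.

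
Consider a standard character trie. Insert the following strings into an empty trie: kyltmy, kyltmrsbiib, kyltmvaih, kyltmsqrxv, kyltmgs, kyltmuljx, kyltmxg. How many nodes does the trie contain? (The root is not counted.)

Trie structure (* marks end of a word):
(root)
└─ k
   └─ y
      └─ l
         └─ t
            └─ m
               ├─ g
               │  └─ s *
               ├─ r
               │  └─ s
               │     └─ b
               │        └─ i
               │           └─ i
               │              └─ b *
               ├─ s
               │  └─ q
               │     └─ r
               │        └─ x
               │           └─ v *
               ├─ u
               │  └─ l
               │     └─ j
               │        └─ x *
               ├─ v
               │  └─ a
               │     └─ i
               │        └─ h *
               ├─ x
               │  └─ g *
               └─ y *
Counting every labelled node above: 29.

29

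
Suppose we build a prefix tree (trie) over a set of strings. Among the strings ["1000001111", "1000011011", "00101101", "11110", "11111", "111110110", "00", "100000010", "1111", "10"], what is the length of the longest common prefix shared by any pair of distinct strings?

6

The deepest shared node is where two words last agree before diverging.
"100000010" and "1000001111" agree on "100000" (6 characters) before diverging; nothing deeper is shared.
Longest shared-prefix length: 6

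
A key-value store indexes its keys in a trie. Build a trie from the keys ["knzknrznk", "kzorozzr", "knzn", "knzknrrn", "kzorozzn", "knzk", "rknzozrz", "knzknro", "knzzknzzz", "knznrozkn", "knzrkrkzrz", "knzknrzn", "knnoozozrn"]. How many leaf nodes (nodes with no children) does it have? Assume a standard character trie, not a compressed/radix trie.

10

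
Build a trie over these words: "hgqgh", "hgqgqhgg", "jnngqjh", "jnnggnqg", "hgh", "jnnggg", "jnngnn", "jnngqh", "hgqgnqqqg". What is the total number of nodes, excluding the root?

Trace insertions, counting only characters that open a new branch:
  "hgqgh" → 5 new (h, g, q, g, h)
  "hgqgqhgg" → prefix "hgqg" already present; 4 new (q, h, g, g)
  "jnngqjh" → 7 new (j, n, n, g, q, j, h)
  "jnnggnqg" → prefix "jnng" already present; 4 new (g, n, q, g)
  "hgh" → prefix "hg" already present; 1 new (h)
  "jnnggg" → prefix "jnngg" already present; 1 new (g)
  "jnngnn" → prefix "jnng" already present; 2 new (n, n)
  "jnngqh" → prefix "jnngq" already present; 1 new (h)
  "hgqgnqqqg" → prefix "hgqg" already present; 5 new (n, q, q, q, g)
Total nodes = 5 + 4 + 7 + 4 + 1 + 1 + 2 + 1 + 5 = 30

30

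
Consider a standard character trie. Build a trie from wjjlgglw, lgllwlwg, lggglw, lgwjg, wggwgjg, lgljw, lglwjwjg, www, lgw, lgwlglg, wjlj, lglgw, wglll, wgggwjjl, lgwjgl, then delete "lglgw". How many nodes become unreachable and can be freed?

A node on "lglgw"'s path can go only if nothing else ends at it or branches off below it.
The suffix "gw" (2 nodes) is used only by "lglgw"; the node for "lgl" still has the child "l", so pruning stops there.
Nodes removed: 2

2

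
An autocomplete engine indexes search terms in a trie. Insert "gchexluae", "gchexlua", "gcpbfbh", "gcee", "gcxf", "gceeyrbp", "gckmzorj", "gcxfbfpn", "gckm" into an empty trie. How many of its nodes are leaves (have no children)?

5

A leaf is a node with no children — equivalently, the end of a word that is not a proper prefix of any other stored word.
Those words: "gceeyrbp", "gchexluae", "gckmzorj", "gcpbfbh", "gcxfbfpn"
Leaf count: 5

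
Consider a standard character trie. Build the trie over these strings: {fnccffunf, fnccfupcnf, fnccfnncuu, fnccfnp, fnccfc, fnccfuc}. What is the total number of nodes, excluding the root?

22

Count nodes per top-level branch (shared prefixes stored once):
  'f'-branch (fnccfc, fnccffunf, fnccfnncuu, fnccfnp, fnccfuc, fnccfupcnf): 22 nodes
Sum: 22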